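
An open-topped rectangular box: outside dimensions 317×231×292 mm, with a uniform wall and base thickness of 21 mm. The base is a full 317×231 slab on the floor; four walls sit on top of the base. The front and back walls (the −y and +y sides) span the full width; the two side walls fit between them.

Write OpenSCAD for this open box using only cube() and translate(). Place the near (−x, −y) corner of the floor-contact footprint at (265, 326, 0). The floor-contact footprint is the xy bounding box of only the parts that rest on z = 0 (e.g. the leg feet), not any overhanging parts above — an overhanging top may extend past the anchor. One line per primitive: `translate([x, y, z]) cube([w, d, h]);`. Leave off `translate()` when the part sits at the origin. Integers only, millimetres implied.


translate([265, 326, 0]) cube([317, 231, 21]);
translate([265, 326, 21]) cube([317, 21, 271]);
translate([265, 536, 21]) cube([317, 21, 271]);
translate([265, 347, 21]) cube([21, 189, 271]);
translate([561, 347, 21]) cube([21, 189, 271]);


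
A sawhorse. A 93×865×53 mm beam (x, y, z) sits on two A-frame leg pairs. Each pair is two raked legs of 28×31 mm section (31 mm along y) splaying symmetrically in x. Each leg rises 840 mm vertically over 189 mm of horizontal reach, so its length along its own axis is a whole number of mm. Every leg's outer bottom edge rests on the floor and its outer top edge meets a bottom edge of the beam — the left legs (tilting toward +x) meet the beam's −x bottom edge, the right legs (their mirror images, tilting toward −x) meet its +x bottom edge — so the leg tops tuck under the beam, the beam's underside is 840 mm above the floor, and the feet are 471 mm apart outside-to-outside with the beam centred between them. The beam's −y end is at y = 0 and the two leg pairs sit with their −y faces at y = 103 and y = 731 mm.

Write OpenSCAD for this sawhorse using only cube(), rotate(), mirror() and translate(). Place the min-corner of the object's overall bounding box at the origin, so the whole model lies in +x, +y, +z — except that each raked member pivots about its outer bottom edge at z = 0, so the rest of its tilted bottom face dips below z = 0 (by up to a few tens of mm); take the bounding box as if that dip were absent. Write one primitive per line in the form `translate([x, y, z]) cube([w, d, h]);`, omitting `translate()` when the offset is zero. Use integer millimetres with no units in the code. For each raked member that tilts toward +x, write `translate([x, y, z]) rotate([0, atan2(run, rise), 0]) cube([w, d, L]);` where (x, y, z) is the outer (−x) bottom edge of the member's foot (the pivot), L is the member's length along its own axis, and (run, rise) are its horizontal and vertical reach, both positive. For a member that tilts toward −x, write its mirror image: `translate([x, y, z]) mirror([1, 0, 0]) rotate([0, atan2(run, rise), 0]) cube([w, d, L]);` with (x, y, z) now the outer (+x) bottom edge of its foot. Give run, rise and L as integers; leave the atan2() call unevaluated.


translate([189, 0, 840]) cube([93, 865, 53]);
translate([0, 103, 0]) rotate([0, atan2(189, 840), 0]) cube([28, 31, 861]);
translate([471, 103, 0]) mirror([1, 0, 0]) rotate([0, atan2(189, 840), 0]) cube([28, 31, 861]);
translate([0, 731, 0]) rotate([0, atan2(189, 840), 0]) cube([28, 31, 861]);
translate([471, 731, 0]) mirror([1, 0, 0]) rotate([0, atan2(189, 840), 0]) cube([28, 31, 861]);


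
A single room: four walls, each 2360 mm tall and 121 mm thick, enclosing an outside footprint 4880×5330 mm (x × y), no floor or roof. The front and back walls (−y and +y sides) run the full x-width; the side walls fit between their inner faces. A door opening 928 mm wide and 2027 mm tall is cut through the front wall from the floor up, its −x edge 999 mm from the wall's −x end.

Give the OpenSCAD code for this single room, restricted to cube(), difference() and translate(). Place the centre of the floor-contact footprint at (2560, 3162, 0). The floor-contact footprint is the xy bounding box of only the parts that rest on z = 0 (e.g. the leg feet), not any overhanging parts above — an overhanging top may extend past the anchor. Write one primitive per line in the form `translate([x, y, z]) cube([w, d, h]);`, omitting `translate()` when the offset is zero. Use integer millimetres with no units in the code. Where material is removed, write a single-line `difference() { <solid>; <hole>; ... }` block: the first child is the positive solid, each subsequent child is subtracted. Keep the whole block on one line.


difference() { translate([120, 497, 0]) cube([4880, 121, 2360]); translate([1119, 497, 0]) cube([928, 121, 2027]); }
translate([120, 5706, 0]) cube([4880, 121, 2360]);
translate([120, 618, 0]) cube([121, 5088, 2360]);
translate([4879, 618, 0]) cube([121, 5088, 2360]);


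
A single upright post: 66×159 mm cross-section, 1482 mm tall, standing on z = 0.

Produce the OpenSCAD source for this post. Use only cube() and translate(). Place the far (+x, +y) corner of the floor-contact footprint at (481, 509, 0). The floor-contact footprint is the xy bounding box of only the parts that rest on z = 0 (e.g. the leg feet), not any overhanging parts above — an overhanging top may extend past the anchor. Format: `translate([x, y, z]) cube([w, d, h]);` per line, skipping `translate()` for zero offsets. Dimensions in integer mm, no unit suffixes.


translate([415, 350, 0]) cube([66, 159, 1482]);


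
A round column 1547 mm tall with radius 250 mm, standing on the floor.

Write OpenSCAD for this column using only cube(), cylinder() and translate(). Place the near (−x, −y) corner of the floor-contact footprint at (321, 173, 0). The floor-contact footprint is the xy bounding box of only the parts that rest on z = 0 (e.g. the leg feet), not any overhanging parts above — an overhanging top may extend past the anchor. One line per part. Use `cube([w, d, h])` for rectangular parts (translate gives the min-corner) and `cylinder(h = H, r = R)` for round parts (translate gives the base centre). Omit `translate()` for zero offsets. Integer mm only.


translate([571, 423, 0]) cylinder(h = 1547, r = 250);


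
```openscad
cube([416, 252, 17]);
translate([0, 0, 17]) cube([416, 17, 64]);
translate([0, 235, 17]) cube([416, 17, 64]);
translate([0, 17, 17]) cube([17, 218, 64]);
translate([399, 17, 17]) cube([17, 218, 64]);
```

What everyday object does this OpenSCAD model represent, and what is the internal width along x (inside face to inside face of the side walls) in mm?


An open box. The internal width is 382 mm.

A 416×252 base slab with four walls standing on it — an open box. The base is 416 mm wide and the walls are 17 mm thick, so the internal width is 416 − 2 × 17 = 382 mm.


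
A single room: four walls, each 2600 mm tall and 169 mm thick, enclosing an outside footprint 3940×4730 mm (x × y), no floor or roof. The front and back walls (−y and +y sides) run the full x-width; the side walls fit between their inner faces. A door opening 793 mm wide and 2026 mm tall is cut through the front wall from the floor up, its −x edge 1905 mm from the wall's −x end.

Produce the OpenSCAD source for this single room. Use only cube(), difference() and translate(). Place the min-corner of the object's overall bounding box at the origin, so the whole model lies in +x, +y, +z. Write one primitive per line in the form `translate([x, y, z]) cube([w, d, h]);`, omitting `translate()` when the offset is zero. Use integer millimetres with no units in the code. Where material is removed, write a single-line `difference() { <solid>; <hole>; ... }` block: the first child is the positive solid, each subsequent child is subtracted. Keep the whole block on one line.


difference() { cube([3940, 169, 2600]); translate([1905, 0, 0]) cube([793, 169, 2026]); }
translate([0, 4561, 0]) cube([3940, 169, 2600]);
translate([0, 169, 0]) cube([169, 4392, 2600]);
translate([3771, 169, 0]) cube([169, 4392, 2600]);


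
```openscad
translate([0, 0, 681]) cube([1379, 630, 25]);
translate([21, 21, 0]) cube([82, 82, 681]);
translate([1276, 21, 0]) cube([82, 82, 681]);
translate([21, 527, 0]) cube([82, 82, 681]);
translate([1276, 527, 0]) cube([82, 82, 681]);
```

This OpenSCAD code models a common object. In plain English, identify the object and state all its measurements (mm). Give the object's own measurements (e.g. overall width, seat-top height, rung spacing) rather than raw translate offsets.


A rectangular dining table. The top is 1379×630×25 mm with its upper surface at z = 706 mm. It stands on four 82×82 mm square legs, each inset 21 mm from the nearest pair of top edges, running from the floor to the underside of the top.


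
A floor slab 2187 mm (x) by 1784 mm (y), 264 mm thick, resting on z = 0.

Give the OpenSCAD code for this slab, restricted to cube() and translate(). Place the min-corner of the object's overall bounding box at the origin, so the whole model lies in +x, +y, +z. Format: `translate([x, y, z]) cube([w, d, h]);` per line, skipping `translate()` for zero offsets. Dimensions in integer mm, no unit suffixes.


cube([2187, 1784, 264]);


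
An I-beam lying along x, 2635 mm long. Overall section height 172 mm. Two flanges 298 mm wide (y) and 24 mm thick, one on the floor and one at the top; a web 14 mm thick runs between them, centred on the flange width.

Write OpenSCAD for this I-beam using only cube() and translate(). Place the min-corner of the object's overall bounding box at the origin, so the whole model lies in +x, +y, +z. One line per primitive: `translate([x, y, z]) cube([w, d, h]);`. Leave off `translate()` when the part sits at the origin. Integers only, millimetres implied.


cube([2635, 298, 24]);
translate([0, 142, 24]) cube([2635, 14, 124]);
translate([0, 0, 148]) cube([2635, 298, 24]);


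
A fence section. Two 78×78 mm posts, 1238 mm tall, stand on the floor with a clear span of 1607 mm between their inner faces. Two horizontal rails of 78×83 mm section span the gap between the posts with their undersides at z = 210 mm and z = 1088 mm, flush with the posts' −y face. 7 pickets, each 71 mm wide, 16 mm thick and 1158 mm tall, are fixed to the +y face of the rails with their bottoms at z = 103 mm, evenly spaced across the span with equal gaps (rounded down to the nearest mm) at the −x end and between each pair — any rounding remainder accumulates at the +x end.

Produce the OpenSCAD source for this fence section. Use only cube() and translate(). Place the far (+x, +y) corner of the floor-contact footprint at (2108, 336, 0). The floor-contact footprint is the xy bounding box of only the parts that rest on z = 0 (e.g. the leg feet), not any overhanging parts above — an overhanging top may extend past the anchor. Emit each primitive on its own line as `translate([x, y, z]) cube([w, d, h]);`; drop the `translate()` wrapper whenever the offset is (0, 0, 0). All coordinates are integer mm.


translate([345, 258, 0]) cube([78, 78, 1238]);
translate([2030, 258, 0]) cube([78, 78, 1238]);
translate([423, 258, 210]) cube([1607, 78, 83]);
translate([423, 258, 1088]) cube([1607, 78, 83]);
translate([561, 336, 103]) cube([71, 16, 1158]);
translate([770, 336, 103]) cube([71, 16, 1158]);
translate([979, 336, 103]) cube([71, 16, 1158]);
translate([1188, 336, 103]) cube([71, 16, 1158]);
translate([1397, 336, 103]) cube([71, 16, 1158]);
translate([1606, 336, 103]) cube([71, 16, 1158]);
translate([1815, 336, 103]) cube([71, 16, 1158]);


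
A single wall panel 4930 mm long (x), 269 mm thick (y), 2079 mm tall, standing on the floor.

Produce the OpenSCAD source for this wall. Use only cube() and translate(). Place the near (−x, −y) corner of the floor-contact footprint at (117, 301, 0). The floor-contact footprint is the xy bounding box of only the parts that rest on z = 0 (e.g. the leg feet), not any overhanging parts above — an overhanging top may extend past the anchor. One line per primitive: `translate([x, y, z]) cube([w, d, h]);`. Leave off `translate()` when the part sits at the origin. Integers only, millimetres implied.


translate([117, 301, 0]) cube([4930, 269, 2079]);


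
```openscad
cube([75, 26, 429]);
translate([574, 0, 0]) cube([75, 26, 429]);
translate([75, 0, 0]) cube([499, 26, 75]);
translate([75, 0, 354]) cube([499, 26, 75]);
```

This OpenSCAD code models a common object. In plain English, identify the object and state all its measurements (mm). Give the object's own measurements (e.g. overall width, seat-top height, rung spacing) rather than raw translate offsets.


A rectangular picture frame lying in the x–z plane (depth along y). The opening is 499 mm wide (x) by 279 mm tall (z), surrounded by a border 75 mm wide on all four sides. The frame is 26 mm deep and is made of two full-height vertical stiles with two horizontal rails fitted between them.


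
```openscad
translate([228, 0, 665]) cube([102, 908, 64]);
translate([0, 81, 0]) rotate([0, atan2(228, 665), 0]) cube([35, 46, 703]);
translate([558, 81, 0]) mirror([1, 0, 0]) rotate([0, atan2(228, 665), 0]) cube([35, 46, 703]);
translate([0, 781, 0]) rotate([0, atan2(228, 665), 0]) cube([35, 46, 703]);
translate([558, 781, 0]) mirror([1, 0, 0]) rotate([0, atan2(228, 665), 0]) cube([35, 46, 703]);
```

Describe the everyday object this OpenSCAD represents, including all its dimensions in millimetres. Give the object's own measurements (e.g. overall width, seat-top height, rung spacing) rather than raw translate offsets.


A sawhorse. A 102×908×64 mm beam (x, y, z) sits on two A-frame leg pairs. Each pair is two raked legs of 35×46 mm section (46 mm along y) splaying symmetrically in x. Each leg rises 665 mm vertically over 228 mm of horizontal reach and is 703 mm long along its own axis. Every leg's outer bottom edge rests on the floor and its outer top edge meets a bottom edge of the beam — the left legs (tilting toward +x) meet the beam's −x bottom edge, the right legs (their mirror images, tilting toward −x) meet its +x bottom edge — so the leg tops tuck under the beam, the beam's underside is 665 mm above the floor, and the feet are 558 mm apart outside-to-outside with the beam centred between them. The two leg pairs are set in 81 mm from either end of the beam.


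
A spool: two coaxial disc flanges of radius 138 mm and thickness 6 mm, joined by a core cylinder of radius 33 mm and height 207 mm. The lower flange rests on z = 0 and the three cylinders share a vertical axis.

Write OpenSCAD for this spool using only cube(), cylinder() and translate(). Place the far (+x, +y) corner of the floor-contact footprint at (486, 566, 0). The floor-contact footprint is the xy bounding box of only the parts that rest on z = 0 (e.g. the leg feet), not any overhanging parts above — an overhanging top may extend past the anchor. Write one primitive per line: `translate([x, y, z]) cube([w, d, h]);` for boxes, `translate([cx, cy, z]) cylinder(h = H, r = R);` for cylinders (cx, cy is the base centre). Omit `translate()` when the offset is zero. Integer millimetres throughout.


translate([348, 428, 0]) cylinder(h = 6, r = 138);
translate([348, 428, 6]) cylinder(h = 207, r = 33);
translate([348, 428, 213]) cylinder(h = 6, r = 138);


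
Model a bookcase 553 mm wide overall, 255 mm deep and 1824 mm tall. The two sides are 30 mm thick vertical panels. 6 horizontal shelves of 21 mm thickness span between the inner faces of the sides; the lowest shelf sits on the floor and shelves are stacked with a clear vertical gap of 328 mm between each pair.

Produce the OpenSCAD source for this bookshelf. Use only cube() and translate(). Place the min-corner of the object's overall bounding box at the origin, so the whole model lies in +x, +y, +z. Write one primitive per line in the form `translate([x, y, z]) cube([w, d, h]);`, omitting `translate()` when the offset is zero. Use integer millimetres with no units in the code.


cube([30, 255, 1824]);
translate([523, 0, 0]) cube([30, 255, 1824]);
translate([30, 0, 0]) cube([493, 255, 21]);
translate([30, 0, 349]) cube([493, 255, 21]);
translate([30, 0, 698]) cube([493, 255, 21]);
translate([30, 0, 1047]) cube([493, 255, 21]);
translate([30, 0, 1396]) cube([493, 255, 21]);
translate([30, 0, 1745]) cube([493, 255, 21]);


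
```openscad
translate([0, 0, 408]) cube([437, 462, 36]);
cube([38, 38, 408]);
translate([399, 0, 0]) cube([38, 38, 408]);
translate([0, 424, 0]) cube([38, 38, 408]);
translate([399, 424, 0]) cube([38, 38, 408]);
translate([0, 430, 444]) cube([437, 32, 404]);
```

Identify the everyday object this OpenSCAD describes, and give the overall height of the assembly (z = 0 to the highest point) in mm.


A chair. The overall height is 848 mm.

A slab on four corner posts with a tall panel at the back — a chair. The seat slab sits at z = 408 with thickness 36, and the 404 mm backrest starts at the seat top, so the overall height is 408 + 36 + 404 = 848 mm.


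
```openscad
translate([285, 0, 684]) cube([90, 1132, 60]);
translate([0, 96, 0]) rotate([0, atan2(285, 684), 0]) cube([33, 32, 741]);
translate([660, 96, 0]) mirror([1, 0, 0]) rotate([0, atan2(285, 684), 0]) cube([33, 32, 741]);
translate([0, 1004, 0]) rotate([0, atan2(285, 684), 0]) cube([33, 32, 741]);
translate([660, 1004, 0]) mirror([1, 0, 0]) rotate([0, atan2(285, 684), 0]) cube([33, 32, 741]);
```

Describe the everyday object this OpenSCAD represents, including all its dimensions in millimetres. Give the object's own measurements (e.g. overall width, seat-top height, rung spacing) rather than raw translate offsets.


A sawhorse. A 90×1132×60 mm beam (x, y, z) sits on two A-frame leg pairs. Each pair is two raked legs of 33×32 mm section (32 mm along y) splaying symmetrically in x. Each leg rises 684 mm vertically over 285 mm of horizontal reach and is 741 mm long along its own axis. Every leg's outer bottom edge rests on the floor and its outer top edge meets a bottom edge of the beam — the left legs (tilting toward +x) meet the beam's −x bottom edge, the right legs (their mirror images, tilting toward −x) meet its +x bottom edge — so the leg tops tuck under the beam, the beam's underside is 684 mm above the floor, and the feet are 660 mm apart outside-to-outside with the beam centred between them. The two leg pairs are set in 96 mm from either end of the beam.


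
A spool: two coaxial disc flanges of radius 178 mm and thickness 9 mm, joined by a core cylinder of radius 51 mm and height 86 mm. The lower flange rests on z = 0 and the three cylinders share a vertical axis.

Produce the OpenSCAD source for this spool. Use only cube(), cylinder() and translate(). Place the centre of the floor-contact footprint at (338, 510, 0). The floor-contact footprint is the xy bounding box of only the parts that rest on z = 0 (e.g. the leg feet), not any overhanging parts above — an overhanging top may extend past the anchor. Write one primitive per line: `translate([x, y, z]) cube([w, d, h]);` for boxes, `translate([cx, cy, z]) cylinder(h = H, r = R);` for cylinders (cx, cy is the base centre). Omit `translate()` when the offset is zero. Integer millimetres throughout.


translate([338, 510, 0]) cylinder(h = 9, r = 178);
translate([338, 510, 9]) cylinder(h = 86, r = 51);
translate([338, 510, 95]) cylinder(h = 9, r = 178);


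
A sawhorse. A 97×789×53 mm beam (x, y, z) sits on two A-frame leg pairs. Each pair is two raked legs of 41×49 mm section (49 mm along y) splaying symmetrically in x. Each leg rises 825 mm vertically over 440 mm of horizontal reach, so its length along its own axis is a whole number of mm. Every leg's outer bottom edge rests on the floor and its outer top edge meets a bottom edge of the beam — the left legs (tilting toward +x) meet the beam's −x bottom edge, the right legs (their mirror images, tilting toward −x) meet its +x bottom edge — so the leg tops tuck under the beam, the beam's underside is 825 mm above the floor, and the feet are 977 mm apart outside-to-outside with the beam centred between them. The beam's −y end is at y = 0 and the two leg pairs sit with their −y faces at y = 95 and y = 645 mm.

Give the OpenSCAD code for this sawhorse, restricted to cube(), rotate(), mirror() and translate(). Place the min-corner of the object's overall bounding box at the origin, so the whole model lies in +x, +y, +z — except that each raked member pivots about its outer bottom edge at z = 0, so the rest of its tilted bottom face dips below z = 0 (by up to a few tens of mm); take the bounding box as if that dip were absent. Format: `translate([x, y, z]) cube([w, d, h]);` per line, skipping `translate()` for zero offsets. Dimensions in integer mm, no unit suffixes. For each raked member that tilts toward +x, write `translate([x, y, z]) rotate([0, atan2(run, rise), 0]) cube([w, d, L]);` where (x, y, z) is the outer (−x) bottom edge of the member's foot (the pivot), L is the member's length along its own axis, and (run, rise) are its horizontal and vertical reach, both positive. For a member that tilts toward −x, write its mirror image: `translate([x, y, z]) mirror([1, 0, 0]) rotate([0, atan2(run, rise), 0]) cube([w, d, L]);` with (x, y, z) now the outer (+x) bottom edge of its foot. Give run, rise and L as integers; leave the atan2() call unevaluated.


translate([440, 0, 825]) cube([97, 789, 53]);
translate([0, 95, 0]) rotate([0, atan2(440, 825), 0]) cube([41, 49, 935]);
translate([977, 95, 0]) mirror([1, 0, 0]) rotate([0, atan2(440, 825), 0]) cube([41, 49, 935]);
translate([0, 645, 0]) rotate([0, atan2(440, 825), 0]) cube([41, 49, 935]);
translate([977, 645, 0]) mirror([1, 0, 0]) rotate([0, atan2(440, 825), 0]) cube([41, 49, 935]);


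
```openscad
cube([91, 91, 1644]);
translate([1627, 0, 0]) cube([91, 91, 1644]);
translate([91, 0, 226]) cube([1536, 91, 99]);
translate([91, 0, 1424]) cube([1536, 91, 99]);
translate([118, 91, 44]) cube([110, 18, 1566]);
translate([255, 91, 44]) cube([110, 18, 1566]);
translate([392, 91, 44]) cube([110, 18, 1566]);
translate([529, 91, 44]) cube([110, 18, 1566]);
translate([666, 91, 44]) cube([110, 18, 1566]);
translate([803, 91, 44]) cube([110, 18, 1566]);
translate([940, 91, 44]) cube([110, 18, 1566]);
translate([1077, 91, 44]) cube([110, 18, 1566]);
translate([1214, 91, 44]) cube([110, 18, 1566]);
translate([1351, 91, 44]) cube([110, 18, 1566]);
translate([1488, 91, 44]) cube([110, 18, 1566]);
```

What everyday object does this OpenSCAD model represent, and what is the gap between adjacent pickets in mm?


A fence section. The picket gap is 27 mm.

Two posts, two rails, 11 pickets — a fence section. Span 1536 mm holds 11 pickets of 110 mm with 12 equal gaps: ⌊(1536 − 11·110) / 12⌋ = 27 mm.


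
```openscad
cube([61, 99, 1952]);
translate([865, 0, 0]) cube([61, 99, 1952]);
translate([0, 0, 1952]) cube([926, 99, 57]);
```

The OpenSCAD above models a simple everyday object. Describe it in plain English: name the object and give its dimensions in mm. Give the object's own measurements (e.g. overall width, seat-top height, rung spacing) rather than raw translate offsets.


A door frame. The clear opening is 804 mm wide and 1952 mm high. Two 61 mm wide jambs, 99 mm deep, stand either side of the opening from the floor to the top of the opening. A 57 mm thick head sits across the top of both jambs, spanning the full outside width of the frame.


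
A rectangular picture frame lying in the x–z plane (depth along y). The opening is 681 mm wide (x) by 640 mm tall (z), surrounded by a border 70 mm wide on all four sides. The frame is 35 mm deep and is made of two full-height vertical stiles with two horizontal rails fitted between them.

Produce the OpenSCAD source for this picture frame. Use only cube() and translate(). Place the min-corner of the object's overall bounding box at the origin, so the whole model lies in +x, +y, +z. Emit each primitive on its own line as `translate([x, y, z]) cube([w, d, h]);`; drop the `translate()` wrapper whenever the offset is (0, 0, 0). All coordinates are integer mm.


cube([70, 35, 780]);
translate([751, 0, 0]) cube([70, 35, 780]);
translate([70, 0, 0]) cube([681, 35, 70]);
translate([70, 0, 710]) cube([681, 35, 70]);


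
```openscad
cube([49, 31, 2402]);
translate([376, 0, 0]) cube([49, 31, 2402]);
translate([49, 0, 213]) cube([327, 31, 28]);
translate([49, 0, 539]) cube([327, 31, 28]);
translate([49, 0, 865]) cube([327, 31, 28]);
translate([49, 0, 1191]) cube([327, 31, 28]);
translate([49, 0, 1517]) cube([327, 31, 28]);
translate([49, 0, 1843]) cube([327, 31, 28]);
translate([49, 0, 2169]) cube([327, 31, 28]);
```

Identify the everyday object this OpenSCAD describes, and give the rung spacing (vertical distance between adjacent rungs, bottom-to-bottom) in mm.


A ladder. The rung spacing is 326 mm.

Two tall 49×31 posts with 7 short bars between them — a ladder. Adjacent rungs sit at z = 213 and z = 539, so the spacing is 539 − 213 = 326 mm.


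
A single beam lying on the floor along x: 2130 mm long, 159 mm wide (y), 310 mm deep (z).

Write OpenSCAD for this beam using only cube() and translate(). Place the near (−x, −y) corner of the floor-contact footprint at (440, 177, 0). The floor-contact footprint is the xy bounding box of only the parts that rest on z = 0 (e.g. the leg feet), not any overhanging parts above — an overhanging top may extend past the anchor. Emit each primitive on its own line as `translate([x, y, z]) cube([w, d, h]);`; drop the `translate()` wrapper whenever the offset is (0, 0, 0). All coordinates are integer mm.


translate([440, 177, 0]) cube([2130, 159, 310]);


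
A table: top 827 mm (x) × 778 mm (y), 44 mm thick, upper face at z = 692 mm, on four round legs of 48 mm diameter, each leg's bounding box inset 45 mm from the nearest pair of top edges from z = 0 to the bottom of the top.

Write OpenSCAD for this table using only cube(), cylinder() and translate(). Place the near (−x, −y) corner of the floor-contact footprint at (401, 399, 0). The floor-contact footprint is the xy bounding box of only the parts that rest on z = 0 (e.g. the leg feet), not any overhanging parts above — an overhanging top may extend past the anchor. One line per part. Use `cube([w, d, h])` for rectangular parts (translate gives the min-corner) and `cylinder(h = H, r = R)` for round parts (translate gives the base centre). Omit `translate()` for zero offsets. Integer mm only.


// leg_h = 692 - 44 = 648
translate([356, 354, 648]) cube([827, 778, 44]);
translate([425, 423, 0]) cylinder(h = 648, r = 24);
translate([1114, 423, 0]) cylinder(h = 648, r = 24);
translate([425, 1063, 0]) cylinder(h = 648, r = 24);
translate([1114, 1063, 0]) cylinder(h = 648, r = 24);


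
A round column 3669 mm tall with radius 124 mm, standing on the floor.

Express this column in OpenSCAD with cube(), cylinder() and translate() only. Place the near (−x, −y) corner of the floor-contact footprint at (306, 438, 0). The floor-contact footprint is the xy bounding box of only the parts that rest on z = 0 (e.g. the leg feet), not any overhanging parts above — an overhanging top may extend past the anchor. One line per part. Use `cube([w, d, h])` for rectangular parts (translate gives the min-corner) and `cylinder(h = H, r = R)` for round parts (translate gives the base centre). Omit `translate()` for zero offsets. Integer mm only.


translate([430, 562, 0]) cylinder(h = 3669, r = 124);


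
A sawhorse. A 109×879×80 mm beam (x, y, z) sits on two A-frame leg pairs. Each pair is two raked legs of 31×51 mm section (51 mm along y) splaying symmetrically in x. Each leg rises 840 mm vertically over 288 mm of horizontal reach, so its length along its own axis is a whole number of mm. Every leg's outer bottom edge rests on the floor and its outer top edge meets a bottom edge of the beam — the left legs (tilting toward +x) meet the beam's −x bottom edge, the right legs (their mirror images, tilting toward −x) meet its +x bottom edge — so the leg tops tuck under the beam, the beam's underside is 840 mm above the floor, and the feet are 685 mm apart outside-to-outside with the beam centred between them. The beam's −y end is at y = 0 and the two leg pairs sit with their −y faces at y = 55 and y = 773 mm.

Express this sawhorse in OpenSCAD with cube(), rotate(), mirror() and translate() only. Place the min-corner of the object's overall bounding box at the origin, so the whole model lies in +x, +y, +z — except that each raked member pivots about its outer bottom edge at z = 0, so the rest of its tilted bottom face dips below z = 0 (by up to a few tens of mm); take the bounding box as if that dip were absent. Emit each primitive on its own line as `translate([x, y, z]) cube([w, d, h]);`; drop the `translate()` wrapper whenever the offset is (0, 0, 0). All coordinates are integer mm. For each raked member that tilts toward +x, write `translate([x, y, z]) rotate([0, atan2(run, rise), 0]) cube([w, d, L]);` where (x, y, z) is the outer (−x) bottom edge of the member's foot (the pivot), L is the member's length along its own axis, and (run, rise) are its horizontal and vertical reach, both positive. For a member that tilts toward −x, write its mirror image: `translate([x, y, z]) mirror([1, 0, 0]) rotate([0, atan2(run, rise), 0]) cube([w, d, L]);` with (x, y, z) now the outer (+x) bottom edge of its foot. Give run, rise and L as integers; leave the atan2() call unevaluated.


// leg length = √(288² + 840²) = 888
// right-leg outer foot x = 2·288 + 109 = 685
// beam min-corner = (288, 0, 840)
translate([288, 0, 840]) cube([109, 879, 80]);
translate([0, 55, 0]) rotate([0, atan2(288, 840), 0]) cube([31, 51, 888]);
translate([685, 55, 0]) mirror([1, 0, 0]) rotate([0, atan2(288, 840), 0]) cube([31, 51, 888]);
translate([0, 773, 0]) rotate([0, atan2(288, 840), 0]) cube([31, 51, 888]);
translate([685, 773, 0]) mirror([1, 0, 0]) rotate([0, atan2(288, 840), 0]) cube([31, 51, 888]);


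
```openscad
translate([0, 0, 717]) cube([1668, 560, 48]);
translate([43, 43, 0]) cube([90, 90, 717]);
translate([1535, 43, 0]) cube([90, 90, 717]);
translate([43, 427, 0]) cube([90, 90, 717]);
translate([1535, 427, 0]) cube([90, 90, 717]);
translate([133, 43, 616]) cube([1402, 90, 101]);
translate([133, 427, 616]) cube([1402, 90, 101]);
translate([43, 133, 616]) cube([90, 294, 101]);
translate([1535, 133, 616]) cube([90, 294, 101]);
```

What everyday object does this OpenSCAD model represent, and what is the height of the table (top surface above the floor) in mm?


A table. The table height is 765 mm.

A 1668×560×48 slab sits at z = 717 on four 90 mm square posts — a table. The top surface is at 717 + 48 = 765 mm.


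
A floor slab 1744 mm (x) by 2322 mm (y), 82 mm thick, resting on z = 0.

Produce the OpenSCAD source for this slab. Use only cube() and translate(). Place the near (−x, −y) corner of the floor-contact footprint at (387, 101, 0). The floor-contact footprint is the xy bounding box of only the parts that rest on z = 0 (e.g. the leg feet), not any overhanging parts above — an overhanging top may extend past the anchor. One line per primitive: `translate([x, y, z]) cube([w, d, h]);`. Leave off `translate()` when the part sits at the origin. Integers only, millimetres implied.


translate([387, 101, 0]) cube([1744, 2322, 82]);


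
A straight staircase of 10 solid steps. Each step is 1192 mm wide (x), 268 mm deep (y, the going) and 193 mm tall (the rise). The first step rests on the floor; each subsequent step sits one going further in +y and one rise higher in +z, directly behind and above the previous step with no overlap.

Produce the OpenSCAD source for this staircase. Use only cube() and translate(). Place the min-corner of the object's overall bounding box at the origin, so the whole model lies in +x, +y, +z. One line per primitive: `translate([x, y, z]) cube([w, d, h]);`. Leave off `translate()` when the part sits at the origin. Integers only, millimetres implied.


cube([1192, 268, 193]);
translate([0, 268, 193]) cube([1192, 268, 193]);
translate([0, 536, 386]) cube([1192, 268, 193]);
translate([0, 804, 579]) cube([1192, 268, 193]);
translate([0, 1072, 772]) cube([1192, 268, 193]);
translate([0, 1340, 965]) cube([1192, 268, 193]);
translate([0, 1608, 1158]) cube([1192, 268, 193]);
translate([0, 1876, 1351]) cube([1192, 268, 193]);
translate([0, 2144, 1544]) cube([1192, 268, 193]);
translate([0, 2412, 1737]) cube([1192, 268, 193]);


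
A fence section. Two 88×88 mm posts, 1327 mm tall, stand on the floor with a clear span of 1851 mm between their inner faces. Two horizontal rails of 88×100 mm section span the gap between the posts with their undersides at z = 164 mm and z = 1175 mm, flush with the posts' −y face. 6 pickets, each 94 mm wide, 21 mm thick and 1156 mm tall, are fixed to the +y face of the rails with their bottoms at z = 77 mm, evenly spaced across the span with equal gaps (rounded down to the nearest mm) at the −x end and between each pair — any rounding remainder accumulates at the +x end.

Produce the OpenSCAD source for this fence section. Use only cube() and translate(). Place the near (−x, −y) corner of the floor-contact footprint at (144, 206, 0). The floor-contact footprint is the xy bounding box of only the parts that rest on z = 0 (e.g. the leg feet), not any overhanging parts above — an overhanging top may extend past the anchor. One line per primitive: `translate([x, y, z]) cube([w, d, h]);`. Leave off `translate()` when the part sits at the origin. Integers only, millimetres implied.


translate([144, 206, 0]) cube([88, 88, 1327]);
translate([2083, 206, 0]) cube([88, 88, 1327]);
translate([232, 206, 164]) cube([1851, 88, 100]);
translate([232, 206, 1175]) cube([1851, 88, 100]);
translate([415, 294, 77]) cube([94, 21, 1156]);
translate([692, 294, 77]) cube([94, 21, 1156]);
translate([969, 294, 77]) cube([94, 21, 1156]);
translate([1246, 294, 77]) cube([94, 21, 1156]);
translate([1523, 294, 77]) cube([94, 21, 1156]);
translate([1800, 294, 77]) cube([94, 21, 1156]);


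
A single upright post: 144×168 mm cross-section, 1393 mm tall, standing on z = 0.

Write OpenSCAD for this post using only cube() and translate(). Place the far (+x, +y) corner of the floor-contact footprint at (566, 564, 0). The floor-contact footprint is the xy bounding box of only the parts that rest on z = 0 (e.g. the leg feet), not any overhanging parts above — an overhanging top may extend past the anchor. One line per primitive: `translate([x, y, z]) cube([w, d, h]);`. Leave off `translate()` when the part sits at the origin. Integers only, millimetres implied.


translate([422, 396, 0]) cube([144, 168, 1393]);


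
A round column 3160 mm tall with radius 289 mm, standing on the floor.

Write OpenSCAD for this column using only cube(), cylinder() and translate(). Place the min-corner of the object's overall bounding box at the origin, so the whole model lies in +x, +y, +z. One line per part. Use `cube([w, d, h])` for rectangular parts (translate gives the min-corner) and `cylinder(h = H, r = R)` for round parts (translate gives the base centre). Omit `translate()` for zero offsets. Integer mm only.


translate([289, 289, 0]) cylinder(h = 3160, r = 289);


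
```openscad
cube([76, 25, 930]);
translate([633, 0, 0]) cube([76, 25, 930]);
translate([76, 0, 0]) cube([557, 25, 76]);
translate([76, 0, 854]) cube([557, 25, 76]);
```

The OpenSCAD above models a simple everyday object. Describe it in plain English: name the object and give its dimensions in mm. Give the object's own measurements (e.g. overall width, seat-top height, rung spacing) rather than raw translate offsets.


A rectangular picture frame lying in the x–z plane (depth along y). The opening is 557 mm wide (x) by 778 mm tall (z), surrounded by a border 76 mm wide on all four sides. The frame is 25 mm deep and is made of two full-height vertical stiles with two horizontal rails fitted between them.


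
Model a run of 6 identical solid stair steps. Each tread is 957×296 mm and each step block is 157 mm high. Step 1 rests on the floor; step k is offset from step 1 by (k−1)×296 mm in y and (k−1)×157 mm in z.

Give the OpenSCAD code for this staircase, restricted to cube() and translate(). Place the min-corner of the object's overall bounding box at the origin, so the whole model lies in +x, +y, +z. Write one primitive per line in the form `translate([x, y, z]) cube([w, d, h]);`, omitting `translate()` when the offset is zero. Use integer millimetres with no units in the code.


cube([957, 296, 157]);
translate([0, 296, 157]) cube([957, 296, 157]);
translate([0, 592, 314]) cube([957, 296, 157]);
translate([0, 888, 471]) cube([957, 296, 157]);
translate([0, 1184, 628]) cube([957, 296, 157]);
translate([0, 1480, 785]) cube([957, 296, 157]);


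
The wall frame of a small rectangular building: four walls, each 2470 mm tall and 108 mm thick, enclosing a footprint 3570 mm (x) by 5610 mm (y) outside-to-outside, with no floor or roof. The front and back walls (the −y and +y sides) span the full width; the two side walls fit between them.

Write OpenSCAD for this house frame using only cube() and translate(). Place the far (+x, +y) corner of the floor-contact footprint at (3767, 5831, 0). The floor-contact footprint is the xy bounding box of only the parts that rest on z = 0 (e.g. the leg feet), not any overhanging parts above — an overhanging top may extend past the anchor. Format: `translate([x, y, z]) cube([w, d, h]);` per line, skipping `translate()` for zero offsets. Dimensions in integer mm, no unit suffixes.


translate([197, 221, 0]) cube([3570, 108, 2470]);
translate([197, 5723, 0]) cube([3570, 108, 2470]);
translate([197, 329, 0]) cube([108, 5394, 2470]);
translate([3659, 329, 0]) cube([108, 5394, 2470]);


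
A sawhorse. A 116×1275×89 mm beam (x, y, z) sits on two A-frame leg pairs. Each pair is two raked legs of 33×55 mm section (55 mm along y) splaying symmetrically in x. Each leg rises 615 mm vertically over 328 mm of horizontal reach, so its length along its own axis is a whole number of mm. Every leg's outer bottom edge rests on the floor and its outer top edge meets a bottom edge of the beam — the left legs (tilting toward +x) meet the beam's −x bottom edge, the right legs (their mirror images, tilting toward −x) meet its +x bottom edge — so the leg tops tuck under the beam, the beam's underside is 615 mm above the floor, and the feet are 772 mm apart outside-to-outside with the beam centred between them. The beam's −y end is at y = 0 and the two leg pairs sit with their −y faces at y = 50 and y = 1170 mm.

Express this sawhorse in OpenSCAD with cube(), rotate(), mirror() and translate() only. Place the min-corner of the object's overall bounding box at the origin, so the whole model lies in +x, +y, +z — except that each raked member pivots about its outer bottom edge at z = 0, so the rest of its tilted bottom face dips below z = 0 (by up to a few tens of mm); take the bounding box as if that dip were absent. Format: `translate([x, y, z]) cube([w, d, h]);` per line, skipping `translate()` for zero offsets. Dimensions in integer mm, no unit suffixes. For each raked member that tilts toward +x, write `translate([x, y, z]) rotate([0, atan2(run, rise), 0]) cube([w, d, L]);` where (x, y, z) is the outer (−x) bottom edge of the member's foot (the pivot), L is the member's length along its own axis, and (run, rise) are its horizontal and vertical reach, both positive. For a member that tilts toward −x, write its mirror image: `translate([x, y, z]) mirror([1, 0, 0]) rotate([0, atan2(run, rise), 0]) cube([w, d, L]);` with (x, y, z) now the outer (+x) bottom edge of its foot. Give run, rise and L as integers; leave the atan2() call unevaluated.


// leg length = √(328² + 615²) = 697
// right-leg outer foot x = 2·328 + 116 = 772
// beam min-corner = (328, 0, 615)
translate([328, 0, 615]) cube([116, 1275, 89]);
translate([0, 50, 0]) rotate([0, atan2(328, 615), 0]) cube([33, 55, 697]);
translate([772, 50, 0]) mirror([1, 0, 0]) rotate([0, atan2(328, 615), 0]) cube([33, 55, 697]);
translate([0, 1170, 0]) rotate([0, atan2(328, 615), 0]) cube([33, 55, 697]);
translate([772, 1170, 0]) mirror([1, 0, 0]) rotate([0, atan2(328, 615), 0]) cube([33, 55, 697]);


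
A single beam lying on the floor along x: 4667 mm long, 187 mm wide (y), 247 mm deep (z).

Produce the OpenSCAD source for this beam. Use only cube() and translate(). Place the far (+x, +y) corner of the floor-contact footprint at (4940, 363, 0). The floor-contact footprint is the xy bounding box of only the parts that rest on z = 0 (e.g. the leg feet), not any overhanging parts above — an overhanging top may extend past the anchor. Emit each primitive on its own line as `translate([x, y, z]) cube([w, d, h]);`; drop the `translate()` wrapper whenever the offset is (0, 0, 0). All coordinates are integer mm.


translate([273, 176, 0]) cube([4667, 187, 247]);
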